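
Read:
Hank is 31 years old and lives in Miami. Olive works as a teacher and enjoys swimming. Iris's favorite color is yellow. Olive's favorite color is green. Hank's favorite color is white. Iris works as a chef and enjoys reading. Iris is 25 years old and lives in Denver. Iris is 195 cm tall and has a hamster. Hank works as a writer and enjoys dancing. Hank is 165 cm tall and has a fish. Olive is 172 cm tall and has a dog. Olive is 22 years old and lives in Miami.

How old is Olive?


Olive is 22 years old

22


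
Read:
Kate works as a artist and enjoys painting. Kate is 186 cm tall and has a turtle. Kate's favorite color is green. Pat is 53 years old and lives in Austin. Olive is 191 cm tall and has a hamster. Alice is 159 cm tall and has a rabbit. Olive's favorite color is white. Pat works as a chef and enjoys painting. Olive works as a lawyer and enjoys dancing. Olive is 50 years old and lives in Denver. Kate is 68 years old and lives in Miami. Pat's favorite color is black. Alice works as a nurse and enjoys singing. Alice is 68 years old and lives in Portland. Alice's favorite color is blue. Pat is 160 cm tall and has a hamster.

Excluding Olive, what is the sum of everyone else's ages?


Sum (excluding Olive): 189

189


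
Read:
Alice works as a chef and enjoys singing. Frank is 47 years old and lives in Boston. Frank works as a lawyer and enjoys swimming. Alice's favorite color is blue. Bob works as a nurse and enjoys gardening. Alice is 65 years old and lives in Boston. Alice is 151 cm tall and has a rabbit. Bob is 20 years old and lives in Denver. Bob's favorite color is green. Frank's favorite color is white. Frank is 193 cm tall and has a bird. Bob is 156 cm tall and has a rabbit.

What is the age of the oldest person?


Oldest: Alice at 65

65


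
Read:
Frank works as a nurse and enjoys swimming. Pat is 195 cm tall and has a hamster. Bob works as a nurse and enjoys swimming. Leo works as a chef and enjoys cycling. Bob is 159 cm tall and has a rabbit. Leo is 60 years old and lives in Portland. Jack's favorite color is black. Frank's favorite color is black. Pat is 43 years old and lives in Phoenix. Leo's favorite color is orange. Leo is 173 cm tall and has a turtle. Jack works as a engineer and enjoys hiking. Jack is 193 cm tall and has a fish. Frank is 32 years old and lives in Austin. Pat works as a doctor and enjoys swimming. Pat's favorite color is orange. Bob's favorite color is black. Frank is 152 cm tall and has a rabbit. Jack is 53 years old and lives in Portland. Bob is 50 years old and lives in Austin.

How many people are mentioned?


People: Jack, Pat, Leo, Bob, Frank. Count = 5

5


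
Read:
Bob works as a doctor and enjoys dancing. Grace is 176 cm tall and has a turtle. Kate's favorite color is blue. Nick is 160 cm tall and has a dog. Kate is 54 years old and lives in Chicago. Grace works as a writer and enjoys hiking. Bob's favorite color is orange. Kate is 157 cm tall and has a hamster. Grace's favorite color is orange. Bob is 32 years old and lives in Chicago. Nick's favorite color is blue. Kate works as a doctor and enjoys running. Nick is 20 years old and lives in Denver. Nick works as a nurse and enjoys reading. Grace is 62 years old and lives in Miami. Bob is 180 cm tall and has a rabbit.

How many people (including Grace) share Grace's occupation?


Grace is a writer. Count = 1

1


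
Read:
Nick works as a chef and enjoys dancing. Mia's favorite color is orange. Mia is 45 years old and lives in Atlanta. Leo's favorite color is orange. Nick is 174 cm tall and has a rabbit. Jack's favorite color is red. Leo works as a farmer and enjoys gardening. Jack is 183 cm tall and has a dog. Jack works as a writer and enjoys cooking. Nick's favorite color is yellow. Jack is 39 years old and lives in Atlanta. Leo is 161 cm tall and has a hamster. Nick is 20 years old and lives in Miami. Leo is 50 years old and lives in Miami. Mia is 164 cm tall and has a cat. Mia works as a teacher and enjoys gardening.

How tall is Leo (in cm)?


Leo is 161 cm tall

161


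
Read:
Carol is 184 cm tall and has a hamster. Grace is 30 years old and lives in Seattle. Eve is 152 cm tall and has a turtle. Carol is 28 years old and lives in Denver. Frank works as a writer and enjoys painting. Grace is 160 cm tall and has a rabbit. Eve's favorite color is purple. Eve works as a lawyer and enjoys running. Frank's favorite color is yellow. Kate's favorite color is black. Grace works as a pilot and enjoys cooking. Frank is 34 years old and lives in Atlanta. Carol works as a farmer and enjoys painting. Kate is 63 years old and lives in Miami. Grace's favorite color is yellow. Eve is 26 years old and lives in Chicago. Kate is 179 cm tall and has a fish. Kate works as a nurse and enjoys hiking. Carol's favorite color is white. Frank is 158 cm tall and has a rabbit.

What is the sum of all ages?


28+63+30+34+26 = 181

181


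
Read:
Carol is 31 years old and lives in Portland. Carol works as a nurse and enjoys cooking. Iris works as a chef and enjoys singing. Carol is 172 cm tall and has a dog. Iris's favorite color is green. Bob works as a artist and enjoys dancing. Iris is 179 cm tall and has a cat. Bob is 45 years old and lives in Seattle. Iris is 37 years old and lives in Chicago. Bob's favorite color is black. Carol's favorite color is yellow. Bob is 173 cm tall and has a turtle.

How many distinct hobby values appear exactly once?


Unique hobby values: 3

3


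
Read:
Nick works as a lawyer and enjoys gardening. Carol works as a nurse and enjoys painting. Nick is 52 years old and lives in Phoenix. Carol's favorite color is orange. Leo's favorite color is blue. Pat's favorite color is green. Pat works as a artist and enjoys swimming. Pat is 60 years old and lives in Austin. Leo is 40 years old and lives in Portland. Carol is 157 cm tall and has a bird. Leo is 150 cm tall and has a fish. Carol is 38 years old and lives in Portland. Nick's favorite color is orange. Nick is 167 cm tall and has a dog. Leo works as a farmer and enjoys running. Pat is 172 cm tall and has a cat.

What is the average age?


Sum=190, n=4, avg=47.5

47.5


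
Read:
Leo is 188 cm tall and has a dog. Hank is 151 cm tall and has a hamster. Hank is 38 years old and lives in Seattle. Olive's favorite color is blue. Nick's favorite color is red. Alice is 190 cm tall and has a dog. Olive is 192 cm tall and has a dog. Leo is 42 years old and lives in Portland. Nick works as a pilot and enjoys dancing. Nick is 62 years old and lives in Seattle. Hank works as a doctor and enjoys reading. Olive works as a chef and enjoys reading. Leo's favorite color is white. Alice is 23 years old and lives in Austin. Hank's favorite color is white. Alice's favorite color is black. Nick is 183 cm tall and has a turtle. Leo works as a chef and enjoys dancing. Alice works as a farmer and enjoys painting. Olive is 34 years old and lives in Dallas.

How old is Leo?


Leo is 42 years old

42


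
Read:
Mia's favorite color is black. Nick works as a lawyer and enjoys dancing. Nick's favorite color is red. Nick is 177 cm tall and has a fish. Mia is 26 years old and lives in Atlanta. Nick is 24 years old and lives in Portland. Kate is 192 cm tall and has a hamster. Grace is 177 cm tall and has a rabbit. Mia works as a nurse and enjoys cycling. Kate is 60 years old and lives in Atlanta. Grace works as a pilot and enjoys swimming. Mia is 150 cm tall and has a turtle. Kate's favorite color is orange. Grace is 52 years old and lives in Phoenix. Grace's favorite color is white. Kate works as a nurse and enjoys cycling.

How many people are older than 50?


Filter: 2

2


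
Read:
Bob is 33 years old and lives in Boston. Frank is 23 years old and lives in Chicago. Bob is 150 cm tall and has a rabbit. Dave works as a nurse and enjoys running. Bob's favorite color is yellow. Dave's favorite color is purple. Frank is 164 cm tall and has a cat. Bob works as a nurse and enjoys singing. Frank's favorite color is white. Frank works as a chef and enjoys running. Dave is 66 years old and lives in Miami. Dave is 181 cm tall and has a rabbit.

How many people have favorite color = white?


Count: 1

1


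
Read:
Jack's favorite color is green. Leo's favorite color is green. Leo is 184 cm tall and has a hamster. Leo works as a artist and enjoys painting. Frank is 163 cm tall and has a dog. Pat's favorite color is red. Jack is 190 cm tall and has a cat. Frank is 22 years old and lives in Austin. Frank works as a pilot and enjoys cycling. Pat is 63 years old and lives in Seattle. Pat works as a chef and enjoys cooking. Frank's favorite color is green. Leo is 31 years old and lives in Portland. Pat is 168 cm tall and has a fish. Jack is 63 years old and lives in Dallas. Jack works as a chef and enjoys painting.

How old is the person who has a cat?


Person with cat is Jack, age 63

63


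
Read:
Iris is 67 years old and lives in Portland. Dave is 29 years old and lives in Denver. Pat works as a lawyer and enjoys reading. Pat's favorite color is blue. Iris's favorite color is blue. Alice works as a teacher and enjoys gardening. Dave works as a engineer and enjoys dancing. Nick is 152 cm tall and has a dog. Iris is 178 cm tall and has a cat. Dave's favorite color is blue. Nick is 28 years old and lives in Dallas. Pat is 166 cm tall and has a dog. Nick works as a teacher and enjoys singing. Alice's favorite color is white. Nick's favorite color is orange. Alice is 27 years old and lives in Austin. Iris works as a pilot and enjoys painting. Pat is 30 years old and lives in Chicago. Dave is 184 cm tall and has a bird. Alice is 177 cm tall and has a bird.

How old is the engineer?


The engineer is Dave, age 29

29


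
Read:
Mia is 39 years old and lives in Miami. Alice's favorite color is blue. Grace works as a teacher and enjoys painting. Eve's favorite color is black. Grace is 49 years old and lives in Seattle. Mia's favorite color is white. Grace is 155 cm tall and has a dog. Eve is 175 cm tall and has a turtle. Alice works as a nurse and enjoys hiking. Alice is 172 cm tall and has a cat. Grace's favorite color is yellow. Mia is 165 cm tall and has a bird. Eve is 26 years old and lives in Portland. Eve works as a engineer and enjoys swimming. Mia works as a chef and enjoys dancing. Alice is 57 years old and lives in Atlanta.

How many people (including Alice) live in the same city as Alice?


Alice lives in Atlanta. Count = 1

1


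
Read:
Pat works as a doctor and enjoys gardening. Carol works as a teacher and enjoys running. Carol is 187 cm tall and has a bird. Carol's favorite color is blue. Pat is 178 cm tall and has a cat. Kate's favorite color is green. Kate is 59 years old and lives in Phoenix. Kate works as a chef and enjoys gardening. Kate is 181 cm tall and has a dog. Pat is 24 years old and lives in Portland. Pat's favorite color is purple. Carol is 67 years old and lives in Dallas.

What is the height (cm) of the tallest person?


Tallest: Carol at 187 cm

187


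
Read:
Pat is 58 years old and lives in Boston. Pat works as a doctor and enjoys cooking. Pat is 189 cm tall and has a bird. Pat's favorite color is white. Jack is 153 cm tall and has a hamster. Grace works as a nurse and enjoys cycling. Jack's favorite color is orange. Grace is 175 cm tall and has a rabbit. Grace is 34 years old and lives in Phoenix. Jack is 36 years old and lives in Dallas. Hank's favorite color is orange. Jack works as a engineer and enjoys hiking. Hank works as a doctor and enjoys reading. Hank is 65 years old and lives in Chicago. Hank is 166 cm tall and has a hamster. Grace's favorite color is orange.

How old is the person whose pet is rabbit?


Person with pet=rabbit is Grace, age 34

34


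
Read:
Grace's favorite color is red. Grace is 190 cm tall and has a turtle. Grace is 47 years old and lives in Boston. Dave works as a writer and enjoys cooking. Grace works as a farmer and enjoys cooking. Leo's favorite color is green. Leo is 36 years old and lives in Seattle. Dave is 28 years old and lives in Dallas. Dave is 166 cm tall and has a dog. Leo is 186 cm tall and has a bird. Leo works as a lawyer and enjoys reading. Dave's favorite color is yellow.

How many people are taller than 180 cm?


Taller than 180: 2

2


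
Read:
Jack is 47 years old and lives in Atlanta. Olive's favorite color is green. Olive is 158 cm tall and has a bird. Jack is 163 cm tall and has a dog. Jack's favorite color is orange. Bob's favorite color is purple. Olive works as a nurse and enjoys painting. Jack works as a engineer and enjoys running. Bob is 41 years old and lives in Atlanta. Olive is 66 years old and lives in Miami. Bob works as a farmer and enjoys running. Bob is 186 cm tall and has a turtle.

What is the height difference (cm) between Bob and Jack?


|186 - 163| = 23

23


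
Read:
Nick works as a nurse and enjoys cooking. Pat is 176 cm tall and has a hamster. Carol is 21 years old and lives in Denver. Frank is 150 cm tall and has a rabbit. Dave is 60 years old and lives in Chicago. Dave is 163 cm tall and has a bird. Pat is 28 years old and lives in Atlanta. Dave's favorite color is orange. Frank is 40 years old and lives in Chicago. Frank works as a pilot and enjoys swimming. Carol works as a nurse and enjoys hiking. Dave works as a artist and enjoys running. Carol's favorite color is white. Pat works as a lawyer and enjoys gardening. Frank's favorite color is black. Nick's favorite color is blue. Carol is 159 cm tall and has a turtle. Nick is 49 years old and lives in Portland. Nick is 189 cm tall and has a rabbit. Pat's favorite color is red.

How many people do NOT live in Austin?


Not in Austin: 5

5


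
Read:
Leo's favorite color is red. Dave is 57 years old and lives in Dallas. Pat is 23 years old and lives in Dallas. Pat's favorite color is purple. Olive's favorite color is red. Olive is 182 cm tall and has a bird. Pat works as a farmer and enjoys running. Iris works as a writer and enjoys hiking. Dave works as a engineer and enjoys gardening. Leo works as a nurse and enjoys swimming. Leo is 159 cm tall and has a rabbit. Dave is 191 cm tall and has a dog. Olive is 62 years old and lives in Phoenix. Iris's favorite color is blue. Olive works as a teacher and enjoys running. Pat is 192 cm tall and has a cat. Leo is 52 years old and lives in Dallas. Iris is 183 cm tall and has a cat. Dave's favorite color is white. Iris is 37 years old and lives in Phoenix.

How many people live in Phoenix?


Count in Phoenix: 2

2


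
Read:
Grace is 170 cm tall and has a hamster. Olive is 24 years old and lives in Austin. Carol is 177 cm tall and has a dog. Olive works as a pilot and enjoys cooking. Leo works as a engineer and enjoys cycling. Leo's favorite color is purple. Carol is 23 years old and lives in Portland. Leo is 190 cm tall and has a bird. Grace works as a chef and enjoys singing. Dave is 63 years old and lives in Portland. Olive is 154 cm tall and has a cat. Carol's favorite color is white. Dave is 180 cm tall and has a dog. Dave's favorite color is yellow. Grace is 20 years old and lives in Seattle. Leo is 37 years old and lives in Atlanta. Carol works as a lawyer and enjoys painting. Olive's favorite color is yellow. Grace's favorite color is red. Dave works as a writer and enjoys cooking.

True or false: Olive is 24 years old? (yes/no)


Olive is actually 24. yes

yes


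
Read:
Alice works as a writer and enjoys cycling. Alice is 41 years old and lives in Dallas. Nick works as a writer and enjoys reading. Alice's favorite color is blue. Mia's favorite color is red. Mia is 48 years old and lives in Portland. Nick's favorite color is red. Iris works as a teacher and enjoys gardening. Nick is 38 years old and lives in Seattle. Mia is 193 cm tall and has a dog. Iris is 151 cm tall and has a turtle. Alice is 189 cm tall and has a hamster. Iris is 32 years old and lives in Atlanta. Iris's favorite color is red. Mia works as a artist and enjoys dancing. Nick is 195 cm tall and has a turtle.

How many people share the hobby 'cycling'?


Count: 1

1


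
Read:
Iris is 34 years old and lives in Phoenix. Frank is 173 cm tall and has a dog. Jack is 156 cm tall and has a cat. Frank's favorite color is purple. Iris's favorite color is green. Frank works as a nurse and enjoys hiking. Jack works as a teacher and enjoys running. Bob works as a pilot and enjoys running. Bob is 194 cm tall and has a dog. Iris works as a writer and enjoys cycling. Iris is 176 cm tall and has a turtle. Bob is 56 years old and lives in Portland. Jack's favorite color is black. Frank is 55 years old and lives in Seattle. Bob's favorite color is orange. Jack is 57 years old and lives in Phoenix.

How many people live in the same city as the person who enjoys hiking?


Person with hobby hiking is Frank, city Seattle. Count = 1

1


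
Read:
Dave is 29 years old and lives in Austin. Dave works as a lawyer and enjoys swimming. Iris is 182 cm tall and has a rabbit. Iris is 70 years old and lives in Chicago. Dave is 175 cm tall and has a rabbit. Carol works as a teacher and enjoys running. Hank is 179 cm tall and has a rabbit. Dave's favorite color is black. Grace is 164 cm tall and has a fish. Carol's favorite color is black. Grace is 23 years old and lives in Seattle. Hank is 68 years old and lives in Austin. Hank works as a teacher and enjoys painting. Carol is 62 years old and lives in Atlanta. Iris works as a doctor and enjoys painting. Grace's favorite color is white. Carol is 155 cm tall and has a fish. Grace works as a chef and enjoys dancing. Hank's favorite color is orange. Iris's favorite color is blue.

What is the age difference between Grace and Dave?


|23 - 29| = 6

6


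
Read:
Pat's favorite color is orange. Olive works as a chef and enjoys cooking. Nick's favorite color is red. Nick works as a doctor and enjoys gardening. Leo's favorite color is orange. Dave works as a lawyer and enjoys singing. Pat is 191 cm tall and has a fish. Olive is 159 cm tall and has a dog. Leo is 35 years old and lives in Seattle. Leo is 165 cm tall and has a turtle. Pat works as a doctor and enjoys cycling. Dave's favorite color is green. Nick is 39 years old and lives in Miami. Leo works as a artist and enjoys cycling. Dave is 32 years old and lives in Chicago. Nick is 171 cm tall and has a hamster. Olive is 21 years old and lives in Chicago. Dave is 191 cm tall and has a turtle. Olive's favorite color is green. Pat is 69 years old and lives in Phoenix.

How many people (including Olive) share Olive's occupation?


Olive is a chef. Count = 1

1


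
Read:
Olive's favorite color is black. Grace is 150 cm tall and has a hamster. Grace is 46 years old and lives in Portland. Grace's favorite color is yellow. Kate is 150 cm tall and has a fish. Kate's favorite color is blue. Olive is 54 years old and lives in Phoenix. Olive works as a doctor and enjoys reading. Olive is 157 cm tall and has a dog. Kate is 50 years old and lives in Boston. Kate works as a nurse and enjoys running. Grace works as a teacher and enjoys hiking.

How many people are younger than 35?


Filter: 0

0


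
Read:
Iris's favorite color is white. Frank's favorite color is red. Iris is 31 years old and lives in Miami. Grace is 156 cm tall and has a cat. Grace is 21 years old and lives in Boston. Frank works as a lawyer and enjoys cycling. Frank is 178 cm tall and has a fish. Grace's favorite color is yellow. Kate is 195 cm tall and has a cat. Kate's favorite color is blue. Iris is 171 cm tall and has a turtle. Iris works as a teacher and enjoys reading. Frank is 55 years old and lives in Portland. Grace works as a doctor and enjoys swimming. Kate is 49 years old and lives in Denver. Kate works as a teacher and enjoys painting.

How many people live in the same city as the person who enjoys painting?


Person with hobby painting is Kate, city Denver. Count = 1

1


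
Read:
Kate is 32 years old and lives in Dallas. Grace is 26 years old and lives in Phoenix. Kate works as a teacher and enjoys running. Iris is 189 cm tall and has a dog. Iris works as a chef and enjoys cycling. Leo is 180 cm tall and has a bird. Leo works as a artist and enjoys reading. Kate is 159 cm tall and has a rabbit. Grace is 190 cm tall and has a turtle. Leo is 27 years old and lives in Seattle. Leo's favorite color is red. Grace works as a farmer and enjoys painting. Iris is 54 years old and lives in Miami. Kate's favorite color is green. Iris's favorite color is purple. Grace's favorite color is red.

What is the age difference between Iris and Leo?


|54 - 27| = 27

27


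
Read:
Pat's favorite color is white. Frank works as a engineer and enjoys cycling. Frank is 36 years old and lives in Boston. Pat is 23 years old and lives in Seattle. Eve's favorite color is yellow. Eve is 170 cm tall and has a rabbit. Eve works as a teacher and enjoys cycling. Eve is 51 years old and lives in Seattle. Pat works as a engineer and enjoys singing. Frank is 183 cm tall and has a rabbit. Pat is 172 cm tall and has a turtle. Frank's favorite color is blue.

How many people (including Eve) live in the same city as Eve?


Eve lives in Seattle. Count = 2

2


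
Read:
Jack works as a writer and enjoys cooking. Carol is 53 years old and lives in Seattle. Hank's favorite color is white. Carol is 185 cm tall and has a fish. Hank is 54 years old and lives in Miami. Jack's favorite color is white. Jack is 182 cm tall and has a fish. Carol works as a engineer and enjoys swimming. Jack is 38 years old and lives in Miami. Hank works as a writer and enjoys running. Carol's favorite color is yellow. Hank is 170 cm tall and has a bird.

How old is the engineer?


The engineer is Carol, age 53

53


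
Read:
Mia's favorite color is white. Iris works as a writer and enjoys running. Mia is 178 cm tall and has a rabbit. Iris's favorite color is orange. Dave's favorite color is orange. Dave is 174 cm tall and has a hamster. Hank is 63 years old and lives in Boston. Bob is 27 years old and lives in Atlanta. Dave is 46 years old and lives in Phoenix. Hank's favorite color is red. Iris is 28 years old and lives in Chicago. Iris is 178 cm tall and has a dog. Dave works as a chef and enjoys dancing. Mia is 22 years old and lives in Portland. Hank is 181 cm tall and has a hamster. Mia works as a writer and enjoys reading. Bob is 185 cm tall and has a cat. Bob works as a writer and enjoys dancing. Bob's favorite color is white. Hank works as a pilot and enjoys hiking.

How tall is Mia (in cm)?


Mia is 178 cm tall

178


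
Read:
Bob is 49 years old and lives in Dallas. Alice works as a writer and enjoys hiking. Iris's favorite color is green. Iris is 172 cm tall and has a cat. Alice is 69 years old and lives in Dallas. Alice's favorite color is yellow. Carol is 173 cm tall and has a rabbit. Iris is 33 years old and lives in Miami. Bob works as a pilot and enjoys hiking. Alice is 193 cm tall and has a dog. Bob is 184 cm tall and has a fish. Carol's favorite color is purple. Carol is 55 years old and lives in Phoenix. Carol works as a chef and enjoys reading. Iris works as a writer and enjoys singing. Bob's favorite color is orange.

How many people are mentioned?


People: Bob, Alice, Carol, Iris. Count = 4

4


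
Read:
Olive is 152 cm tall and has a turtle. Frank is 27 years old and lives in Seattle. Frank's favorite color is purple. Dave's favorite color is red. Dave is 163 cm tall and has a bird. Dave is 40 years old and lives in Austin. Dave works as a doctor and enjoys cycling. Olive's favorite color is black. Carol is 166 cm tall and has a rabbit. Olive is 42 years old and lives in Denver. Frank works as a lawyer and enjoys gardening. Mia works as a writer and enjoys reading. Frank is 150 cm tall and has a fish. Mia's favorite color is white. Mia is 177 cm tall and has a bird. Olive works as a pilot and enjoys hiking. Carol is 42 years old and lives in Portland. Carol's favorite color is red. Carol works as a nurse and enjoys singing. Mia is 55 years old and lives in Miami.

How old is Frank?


Frank is 27 years old

27


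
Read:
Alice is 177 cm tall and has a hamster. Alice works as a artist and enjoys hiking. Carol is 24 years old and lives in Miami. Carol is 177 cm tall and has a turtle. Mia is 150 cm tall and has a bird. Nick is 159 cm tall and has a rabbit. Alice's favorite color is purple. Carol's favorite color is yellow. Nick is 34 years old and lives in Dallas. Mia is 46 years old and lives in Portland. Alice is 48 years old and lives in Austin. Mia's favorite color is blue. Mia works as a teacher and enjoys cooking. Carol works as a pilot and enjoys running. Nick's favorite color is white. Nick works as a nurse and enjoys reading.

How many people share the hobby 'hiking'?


Count: 1

1


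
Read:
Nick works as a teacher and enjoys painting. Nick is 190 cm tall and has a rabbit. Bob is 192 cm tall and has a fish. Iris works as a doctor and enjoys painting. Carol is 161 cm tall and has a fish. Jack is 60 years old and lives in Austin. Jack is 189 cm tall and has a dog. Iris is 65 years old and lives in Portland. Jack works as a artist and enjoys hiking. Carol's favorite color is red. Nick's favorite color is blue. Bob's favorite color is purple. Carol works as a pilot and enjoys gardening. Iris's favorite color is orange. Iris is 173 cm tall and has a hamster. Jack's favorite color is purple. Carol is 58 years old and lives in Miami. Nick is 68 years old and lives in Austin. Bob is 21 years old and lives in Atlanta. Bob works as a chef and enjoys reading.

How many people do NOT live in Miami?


Not in Miami: 4

4


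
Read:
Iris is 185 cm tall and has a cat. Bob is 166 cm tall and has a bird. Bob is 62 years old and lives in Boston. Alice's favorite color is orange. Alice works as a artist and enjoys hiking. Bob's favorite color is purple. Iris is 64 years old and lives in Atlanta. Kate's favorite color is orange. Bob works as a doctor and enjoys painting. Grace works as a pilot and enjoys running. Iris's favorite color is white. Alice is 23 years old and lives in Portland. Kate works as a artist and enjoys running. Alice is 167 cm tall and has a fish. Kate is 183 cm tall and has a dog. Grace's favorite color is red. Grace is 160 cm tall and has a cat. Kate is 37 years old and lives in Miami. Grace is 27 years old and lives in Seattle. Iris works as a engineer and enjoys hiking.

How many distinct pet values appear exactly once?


Unique pet values: 3

3


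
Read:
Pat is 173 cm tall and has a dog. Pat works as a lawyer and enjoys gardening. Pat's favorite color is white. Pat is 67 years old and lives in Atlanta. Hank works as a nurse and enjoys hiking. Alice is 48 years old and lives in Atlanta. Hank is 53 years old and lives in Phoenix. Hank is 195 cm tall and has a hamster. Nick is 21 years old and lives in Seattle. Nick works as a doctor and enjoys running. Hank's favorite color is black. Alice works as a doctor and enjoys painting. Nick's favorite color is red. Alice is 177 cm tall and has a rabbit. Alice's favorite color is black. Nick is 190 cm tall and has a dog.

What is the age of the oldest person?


Oldest: Pat at 67

67


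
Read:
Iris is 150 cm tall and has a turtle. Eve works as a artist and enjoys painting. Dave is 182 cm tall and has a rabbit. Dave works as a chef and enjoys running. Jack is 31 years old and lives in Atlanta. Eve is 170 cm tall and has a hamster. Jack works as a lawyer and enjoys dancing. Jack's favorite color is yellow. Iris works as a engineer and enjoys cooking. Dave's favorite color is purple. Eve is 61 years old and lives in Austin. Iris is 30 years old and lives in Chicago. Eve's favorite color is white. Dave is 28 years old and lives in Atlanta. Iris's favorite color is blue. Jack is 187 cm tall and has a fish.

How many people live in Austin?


Count in Austin: 1

1


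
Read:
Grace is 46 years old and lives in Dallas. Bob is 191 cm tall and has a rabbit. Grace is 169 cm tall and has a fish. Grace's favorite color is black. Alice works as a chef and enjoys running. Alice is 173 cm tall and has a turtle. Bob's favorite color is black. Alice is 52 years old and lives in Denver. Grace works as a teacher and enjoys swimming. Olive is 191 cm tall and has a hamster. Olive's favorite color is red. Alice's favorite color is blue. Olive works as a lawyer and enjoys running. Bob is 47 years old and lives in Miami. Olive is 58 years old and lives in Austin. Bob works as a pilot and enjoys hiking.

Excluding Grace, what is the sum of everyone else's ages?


Sum (excluding Grace): 157

157


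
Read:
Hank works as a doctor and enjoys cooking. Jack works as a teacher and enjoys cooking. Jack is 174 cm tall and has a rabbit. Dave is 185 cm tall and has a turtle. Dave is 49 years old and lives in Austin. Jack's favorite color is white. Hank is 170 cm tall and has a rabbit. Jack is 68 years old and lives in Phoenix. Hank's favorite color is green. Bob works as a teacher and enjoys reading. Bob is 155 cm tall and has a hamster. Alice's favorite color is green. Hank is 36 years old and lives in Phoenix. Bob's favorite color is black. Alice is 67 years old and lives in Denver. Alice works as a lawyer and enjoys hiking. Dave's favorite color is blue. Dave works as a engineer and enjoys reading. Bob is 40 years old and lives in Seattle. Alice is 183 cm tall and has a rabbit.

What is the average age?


Sum=260, n=5, avg=52

52


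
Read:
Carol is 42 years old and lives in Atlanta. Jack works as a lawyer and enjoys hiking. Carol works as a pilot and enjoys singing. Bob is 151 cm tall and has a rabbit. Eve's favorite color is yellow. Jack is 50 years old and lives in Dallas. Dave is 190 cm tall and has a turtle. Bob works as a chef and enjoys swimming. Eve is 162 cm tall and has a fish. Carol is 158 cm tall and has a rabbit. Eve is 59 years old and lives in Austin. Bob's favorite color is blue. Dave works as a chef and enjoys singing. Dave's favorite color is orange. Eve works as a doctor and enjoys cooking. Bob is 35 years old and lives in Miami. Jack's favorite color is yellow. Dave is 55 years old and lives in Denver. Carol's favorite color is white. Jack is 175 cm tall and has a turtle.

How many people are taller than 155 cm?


Taller than 155: 4

4


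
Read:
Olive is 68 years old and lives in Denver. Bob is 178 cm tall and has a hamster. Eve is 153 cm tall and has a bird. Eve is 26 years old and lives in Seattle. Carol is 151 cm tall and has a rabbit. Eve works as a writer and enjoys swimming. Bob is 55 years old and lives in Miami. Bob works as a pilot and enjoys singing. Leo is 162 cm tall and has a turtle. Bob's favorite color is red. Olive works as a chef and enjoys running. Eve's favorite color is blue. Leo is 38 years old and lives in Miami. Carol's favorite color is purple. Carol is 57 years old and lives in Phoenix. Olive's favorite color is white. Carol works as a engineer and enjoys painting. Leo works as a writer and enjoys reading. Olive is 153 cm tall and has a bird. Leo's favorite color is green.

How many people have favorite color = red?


Count: 1

1


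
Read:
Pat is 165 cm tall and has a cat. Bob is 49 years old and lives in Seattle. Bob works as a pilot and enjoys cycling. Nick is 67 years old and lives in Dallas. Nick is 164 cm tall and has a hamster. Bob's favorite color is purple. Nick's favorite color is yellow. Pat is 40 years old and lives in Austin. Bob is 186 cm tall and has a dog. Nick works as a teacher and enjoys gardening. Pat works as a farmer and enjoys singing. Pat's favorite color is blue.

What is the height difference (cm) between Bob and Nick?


|186 - 164| = 22

22


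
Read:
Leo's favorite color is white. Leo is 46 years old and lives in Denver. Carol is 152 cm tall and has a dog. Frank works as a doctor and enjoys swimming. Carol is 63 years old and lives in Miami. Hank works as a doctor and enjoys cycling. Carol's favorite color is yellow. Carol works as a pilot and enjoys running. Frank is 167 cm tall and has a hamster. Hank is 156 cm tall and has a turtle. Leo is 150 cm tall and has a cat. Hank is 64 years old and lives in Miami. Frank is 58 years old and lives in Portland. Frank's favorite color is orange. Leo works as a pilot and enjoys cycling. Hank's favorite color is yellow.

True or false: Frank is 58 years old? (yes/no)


Frank is actually 58. yes

yes


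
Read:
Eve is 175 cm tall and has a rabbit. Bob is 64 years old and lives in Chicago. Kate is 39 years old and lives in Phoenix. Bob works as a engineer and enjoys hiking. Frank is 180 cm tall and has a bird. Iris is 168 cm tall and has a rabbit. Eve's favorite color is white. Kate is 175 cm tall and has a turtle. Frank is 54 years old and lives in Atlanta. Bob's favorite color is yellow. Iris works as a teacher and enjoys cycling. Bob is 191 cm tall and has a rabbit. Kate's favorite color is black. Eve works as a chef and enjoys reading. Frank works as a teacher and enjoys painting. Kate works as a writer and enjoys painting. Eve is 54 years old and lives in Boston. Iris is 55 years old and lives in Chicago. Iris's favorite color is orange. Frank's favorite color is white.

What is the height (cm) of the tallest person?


Tallest: Bob at 191 cm

191


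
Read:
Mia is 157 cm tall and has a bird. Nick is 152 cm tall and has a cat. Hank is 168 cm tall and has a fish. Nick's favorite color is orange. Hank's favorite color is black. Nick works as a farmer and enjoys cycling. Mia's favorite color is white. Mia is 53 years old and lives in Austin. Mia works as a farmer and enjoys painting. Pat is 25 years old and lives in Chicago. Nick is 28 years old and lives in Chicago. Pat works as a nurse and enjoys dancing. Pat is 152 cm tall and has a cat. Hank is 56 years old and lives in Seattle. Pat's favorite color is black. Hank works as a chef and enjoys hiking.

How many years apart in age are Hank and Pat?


56 vs 25, diff = 31

31


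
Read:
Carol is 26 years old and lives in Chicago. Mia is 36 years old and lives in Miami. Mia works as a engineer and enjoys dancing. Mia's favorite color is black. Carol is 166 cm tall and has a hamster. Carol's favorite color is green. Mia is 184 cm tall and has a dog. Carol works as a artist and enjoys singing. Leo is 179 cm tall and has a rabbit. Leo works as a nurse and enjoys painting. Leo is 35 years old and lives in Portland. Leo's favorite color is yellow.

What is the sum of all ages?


36+35+26 = 97

97


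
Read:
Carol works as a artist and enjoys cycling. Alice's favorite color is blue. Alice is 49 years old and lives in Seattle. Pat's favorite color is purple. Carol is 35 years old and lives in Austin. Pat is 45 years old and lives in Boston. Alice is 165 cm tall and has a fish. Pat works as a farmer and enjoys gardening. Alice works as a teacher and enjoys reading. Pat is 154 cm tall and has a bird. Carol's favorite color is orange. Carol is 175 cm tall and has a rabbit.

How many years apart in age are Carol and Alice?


35 vs 49, diff = 14

14


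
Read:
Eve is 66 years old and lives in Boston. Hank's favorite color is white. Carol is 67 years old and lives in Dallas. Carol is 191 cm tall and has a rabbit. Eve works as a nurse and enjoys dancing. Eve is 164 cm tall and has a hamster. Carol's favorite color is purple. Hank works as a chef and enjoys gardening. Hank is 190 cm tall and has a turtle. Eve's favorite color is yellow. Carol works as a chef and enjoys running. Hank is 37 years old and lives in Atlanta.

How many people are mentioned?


People: Hank, Eve, Carol. Count = 3

3


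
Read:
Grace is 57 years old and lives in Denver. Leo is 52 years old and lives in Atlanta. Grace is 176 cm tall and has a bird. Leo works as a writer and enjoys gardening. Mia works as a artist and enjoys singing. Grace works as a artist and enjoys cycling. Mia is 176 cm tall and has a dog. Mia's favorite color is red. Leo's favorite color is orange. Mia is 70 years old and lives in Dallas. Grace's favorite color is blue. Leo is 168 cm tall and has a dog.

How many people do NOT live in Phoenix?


Not in Phoenix: 3

3


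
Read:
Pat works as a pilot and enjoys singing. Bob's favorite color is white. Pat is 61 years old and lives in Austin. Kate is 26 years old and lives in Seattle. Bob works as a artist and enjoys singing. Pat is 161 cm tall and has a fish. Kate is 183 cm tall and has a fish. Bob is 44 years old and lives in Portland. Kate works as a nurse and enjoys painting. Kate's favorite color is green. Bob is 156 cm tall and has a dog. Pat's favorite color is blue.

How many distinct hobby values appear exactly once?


Unique hobby values: 1

1


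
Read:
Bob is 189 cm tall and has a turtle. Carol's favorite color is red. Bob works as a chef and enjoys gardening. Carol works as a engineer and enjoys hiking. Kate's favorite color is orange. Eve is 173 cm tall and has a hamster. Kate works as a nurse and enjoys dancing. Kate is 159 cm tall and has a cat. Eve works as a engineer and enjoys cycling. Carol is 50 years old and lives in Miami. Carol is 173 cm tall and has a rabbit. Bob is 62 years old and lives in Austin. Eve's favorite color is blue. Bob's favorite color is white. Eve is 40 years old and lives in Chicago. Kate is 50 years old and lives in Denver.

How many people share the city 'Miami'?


Count: 1

1


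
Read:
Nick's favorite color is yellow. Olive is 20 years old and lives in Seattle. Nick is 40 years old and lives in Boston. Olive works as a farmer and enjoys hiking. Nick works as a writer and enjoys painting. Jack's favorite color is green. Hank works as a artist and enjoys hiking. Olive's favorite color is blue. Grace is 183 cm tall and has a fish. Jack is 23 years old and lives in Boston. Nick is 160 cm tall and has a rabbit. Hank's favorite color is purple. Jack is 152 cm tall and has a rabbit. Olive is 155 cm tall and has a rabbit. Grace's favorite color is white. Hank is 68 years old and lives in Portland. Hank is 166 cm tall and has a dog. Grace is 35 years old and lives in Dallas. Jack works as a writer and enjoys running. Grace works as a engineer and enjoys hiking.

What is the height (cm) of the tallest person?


Tallest: Grace at 183 cm

183


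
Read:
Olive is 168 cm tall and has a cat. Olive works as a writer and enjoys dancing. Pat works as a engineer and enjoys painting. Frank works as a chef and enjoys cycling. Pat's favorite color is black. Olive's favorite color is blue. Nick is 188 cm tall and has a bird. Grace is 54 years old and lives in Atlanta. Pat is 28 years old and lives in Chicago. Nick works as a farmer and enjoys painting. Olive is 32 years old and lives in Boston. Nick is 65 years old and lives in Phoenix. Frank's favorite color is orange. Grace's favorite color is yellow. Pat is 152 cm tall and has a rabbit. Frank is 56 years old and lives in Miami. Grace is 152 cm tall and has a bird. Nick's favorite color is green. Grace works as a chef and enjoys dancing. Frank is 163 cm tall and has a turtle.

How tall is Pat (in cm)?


Pat is 152 cm tall

152


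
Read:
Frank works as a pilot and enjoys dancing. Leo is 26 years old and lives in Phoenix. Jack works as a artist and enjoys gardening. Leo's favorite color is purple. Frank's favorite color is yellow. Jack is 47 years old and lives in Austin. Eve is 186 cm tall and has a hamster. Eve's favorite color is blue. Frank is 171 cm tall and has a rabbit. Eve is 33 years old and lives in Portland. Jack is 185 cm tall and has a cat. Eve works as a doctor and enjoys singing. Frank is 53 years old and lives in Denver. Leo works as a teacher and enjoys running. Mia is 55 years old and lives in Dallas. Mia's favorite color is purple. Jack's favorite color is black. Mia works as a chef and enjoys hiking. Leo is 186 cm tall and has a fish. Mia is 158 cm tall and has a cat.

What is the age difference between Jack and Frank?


|47 - 53| = 6

6


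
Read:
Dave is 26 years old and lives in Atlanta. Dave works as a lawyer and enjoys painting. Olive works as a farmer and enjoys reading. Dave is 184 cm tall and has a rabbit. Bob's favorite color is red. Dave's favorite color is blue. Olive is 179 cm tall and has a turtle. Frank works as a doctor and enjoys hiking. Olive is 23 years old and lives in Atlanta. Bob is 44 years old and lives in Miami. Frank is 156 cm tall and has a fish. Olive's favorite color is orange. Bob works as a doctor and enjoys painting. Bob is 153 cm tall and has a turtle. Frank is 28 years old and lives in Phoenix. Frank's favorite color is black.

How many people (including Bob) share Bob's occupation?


Bob is a doctor. Count = 2

2
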